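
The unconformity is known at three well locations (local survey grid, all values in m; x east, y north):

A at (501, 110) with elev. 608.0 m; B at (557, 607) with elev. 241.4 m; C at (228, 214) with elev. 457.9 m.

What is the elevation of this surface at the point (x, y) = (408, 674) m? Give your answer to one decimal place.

151.6 m

Let the plane be z = a·x + b·y + c.
B−A: 56a + 497b = −366.6;  C−A: −273a + 104b = −150.1.
Solving gives a = 0.25775, b = −0.76667.
Then c = 608 − a·501 − b·110 = 563.20.
At (408, 674): z = 105.2 − 516.7 + 563.20 = 151.6 m.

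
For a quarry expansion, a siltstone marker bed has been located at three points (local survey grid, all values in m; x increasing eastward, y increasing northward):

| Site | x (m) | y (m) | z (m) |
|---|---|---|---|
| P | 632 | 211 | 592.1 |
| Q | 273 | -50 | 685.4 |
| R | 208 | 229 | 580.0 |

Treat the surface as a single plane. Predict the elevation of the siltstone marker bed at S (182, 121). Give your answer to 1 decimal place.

Two edge vectors: P→Q = (-359, -261, 93.3), P→R = (-424, 18, -12.1).
Normal n = (P→Q) × (P→R) = (1478.7, -43903.1, -117126).
So ∂z/∂x = −n_x/n_z = 0.01262 and ∂z/∂y = −n_y/n_z = −0.37484.
Intercept c from P: 592.1 − 7.98 + 79.09 = 663.21.
At (182, 121): z = 2.3 − 45.4 + 663.21 = 620.2 m.

620.2 m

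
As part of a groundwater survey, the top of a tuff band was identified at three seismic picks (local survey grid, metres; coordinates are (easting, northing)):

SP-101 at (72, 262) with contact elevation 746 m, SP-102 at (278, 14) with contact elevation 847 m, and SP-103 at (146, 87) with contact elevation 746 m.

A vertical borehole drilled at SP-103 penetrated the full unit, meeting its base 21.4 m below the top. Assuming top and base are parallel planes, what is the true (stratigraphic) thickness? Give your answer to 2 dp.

Let the plane be z = a·E + b·N + c.
SP-102−SP-101: 206a − 248b = 101;  SP-103−SP-101: 74a − 175b = 0.
Solving gives a = 0.99870, b = 0.42231.
|∇z| = √(a²+b²) = 1.08432, so dip δ = arctan(1.08432) = 47.32°.
True thickness = vertical thickness × cos δ = 21.4 × cos 47.32° = 14.51 m.

14.51 m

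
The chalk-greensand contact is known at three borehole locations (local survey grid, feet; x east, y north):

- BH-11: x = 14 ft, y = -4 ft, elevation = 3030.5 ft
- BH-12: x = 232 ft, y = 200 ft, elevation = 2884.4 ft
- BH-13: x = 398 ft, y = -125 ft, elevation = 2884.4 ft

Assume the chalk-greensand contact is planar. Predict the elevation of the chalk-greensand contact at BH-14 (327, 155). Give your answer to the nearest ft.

Two edge vectors: BH-11→BH-12 = (218, 204, -146.1), BH-11→BH-13 = (384, -121, -146.1).
Normal n = (BH-11→BH-12) × (BH-11→BH-13) = (-47482.5, -24252.6, -104714).
So ∂z/∂x = −n_x/n_z = −0.45345 and ∂z/∂y = −n_y/n_z = −0.23161.
Intercept c from BH-11: 3030.5 + 6.35 − 0.93 = 3035.92.
At (327, 155): z = −148.3 − 35.9 + 3035.92 = 2851.7 ft.

2852 ft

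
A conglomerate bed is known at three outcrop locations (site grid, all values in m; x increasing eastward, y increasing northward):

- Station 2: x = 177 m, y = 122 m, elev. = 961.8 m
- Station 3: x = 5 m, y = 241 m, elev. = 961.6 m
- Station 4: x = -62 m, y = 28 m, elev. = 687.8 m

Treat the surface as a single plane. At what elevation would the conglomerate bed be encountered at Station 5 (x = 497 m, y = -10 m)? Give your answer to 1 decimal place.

1056.5 m

Two edge vectors: Station 2→Station 3 = (-172, 119, -0.2), Station 2→Station 4 = (-239, -94, -274).
Normal n = (Station 2→Station 3) × (Station 2→Station 4) = (-32624.8, -47080.2, 44609).
So ∂z/∂x = −n_x/n_z = 0.73135 and ∂z/∂y = −n_y/n_z = 1.05540.
Intercept c from Station 2: 961.8 − 129.45 − 128.76 = 703.59.
At (497, -10): z = 363.5 − 10.6 + 703.59 = 1056.5 m.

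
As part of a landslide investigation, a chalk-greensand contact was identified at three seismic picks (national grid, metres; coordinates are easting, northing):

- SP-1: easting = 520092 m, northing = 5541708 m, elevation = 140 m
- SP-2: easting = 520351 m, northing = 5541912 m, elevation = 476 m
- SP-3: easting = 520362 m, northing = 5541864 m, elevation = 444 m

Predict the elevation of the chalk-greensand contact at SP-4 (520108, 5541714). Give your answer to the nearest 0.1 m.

Let the plane be z = a·easting + b·northing + c.
SP-2−SP-1: 259a + 204b = 336;  SP-3−SP-1: 270a + 156b = 304.
Solving gives a = 0.654129191, b = 0.816571273.
Then c = 140 − a·520092 − b·5541708 = −4865266.91.
At (520108, 5541714): z = 340217.8 + 4525204.5 − 4865266.91 = 155.4 m.

155.4 m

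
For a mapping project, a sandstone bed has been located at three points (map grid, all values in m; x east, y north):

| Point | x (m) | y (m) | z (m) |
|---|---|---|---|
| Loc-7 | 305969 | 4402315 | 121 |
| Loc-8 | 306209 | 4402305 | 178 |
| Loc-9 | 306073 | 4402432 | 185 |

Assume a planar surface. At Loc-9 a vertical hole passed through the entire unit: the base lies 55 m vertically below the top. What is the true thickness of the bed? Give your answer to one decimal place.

50.9 m

Let the plane be z = a·x + b·y + c.
Loc-8−Loc-7: 240a − 10b = 57;  Loc-9−Loc-7: 104a + 117b = 64.
Solving gives a = 0.25100, b = 0.32390.
|∇z| = √(a²+b²) = 0.40977, so dip δ = arctan(0.40977) = 22.28°.
True thickness = vertical thickness × cos δ = 55 × cos 22.28° = 50.9 m.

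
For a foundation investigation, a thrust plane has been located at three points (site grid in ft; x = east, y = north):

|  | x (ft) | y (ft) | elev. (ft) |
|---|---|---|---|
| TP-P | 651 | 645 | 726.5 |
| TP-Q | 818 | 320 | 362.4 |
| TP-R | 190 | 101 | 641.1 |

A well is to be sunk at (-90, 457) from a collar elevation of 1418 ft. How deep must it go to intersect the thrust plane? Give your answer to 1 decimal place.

Two edge vectors: TP-P→TP-Q = (167, -325, -364.1), TP-P→TP-R = (-461, -544, -85.4).
Normal n = (TP-P→TP-Q) × (TP-P→TP-R) = (-170315.4, 182111.9, -240673).
So ∂z/∂x = −n_x/n_z = −0.70766 and ∂z/∂y = −n_y/n_z = 0.75668.
Intercept c from TP-P: 726.5 + 460.69 − 488.06 = 699.13.
At (-90, 457): z_contact = 63.69 + 345.80 + 699.13 = 1108.62 ft.
Depth below ground = 1418 − 1108.62 = 309.4 ft.

309.4 ft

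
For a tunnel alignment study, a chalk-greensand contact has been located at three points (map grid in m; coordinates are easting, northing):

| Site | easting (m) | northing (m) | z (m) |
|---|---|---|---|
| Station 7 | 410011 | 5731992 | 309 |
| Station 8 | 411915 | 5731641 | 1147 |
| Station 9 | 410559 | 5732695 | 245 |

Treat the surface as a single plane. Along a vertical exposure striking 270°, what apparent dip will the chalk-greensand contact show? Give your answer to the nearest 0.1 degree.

Let the plane be z = a·easting + b·northing + c.
Station 8−Station 7: 1904a − 351b = 838;  Station 9−Station 7: 548a + 703b = −64.
Solving gives a = 0.37015, b = −0.37958.
Unit vector along 270° is (sin 270°, cos 270°) = (-1.0000, -0.0000).
Slope in that direction = a·(-1.0000) + b·(-0.0000) = −0.37015.
Apparent dip = arctan|0.37015| = 20.3° (true dip is 27.9°, so apparent ≤ true as expected).

20.3°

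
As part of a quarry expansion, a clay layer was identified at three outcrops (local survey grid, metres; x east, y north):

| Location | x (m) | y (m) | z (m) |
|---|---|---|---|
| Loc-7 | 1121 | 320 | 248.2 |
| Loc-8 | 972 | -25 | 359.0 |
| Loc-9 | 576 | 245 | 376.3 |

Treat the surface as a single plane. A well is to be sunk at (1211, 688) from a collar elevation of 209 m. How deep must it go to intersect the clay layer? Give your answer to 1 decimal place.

Two edge vectors: Loc-7→Loc-8 = (-149, -345, 110.8), Loc-7→Loc-9 = (-545, -75, 128.1).
Normal n = (Loc-7→Loc-8) × (Loc-7→Loc-9) = (-35884.5, -41299.1, -176850).
So ∂z/∂x = −n_x/n_z = −0.202909 and ∂z/∂y = −n_y/n_z = −0.233526.
Intercept c from Loc-7: 248.2 + 227.46 + 74.73 = 550.39.
At (1211, 688): z_contact = −245.72 − 160.67 + 550.39 = 144.00 m.
Depth below ground = 209 − 144.00 = 65.0 m.

65.0 m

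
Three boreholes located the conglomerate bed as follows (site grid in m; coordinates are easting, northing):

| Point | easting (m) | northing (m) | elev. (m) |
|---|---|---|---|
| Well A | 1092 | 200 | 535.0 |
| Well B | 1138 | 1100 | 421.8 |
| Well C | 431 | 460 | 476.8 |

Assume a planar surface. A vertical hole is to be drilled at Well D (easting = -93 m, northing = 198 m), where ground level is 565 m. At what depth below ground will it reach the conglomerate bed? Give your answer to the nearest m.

Let the plane be z = a·easting + b·northing + c.
Well B−Well A: 46a + 900b = −113.2;  Well C−Well A: −661a + 260b = −58.2.
Solving gives a = 0.03781, b = −0.12771.
Then c = 535 − a·1092 − b·200 = 519.25.
At (-93, 198): z_contact = −3.5 − 25.3 + 519.25 = 490.4 m.
Depth below ground = 565 − 490.4 = 75 m.

75 m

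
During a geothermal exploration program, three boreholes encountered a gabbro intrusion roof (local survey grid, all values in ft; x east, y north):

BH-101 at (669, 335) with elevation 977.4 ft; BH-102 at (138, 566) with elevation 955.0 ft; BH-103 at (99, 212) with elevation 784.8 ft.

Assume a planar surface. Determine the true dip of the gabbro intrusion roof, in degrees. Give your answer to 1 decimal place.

27.2°

Two edge vectors: BH-101→BH-102 = (-531, 231, -22.4), BH-101→BH-103 = (-570, -123, -192.6).
Normal n = (BH-101→BH-102) × (BH-101→BH-103) = (-47245.8, -89502.6, 196983).
So ∂z/∂x = −n_x/n_z = 0.23985 and ∂z/∂y = −n_y/n_z = 0.45437.
Gradient magnitude |∇z| = √(a² + b²) = √(0.05753 + 0.20645) = 0.51379.
True dip = arctan(0.51379) = 27.2°, dipping toward SSW (azimuth ≈ 208°).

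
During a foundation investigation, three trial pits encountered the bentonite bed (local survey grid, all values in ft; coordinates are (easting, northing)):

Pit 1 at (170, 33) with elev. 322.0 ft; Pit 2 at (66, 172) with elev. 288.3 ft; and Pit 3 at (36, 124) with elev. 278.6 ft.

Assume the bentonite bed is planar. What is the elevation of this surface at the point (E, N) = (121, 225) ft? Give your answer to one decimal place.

306.1 ft

Two edge vectors: Pit 1→Pit 2 = (-104, 139, -33.7), Pit 1→Pit 3 = (-134, 91, -43.4).
Normal n = (Pit 1→Pit 2) × (Pit 1→Pit 3) = (-2965.9, 2.2, 9162).
So ∂z/∂E = −n_x/n_z = 0.32372 and ∂z/∂N = −n_y/n_z = −0.00024.
Intercept c from Pit 1: 322 − 55.03 + 0.01 = 266.98.
At (121, 225): z = 39.2 − 0.1 + 266.98 = 306.1 ft.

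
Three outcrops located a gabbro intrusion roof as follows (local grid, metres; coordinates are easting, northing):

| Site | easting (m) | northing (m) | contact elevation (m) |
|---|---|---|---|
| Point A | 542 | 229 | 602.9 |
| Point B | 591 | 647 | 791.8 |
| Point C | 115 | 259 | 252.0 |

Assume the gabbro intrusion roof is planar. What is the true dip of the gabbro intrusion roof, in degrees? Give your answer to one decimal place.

42.5°

Let the plane be z = a·easting + b·northing + c.
Point B−Point A: 49a + 418b = 188.9;  Point C−Point A: −427a + 30b = −350.9.
Solving gives a = 0.84656, b = 0.35268.
Gradient magnitude |∇z| = √(a² + b²) = √(0.71666 + 0.12438) = 0.91708.
True dip = arctan(0.91708) = 42.5°, dipping toward WSW (azimuth ≈ 247°).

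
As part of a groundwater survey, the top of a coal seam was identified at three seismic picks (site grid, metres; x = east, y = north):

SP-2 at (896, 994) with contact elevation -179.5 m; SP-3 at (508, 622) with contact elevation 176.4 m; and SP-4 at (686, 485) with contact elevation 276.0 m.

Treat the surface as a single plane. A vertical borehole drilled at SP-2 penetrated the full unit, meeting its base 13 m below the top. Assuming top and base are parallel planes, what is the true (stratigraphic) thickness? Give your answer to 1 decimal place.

Two edge vectors: SP-2→SP-3 = (-388, -372, 355.9), SP-2→SP-4 = (-210, -509, 455.5).
Normal n = (SP-2→SP-3) × (SP-2→SP-4) = (11707.1, 101995, 119372).
So ∂z/∂x = −n_x/n_z = −0.09807 and ∂z/∂y = −n_y/n_z = −0.85443.
|∇z| = √(a²+b²) = 0.86004, so dip δ = arctan(0.86004) = 40.70°.
True thickness = vertical thickness × cos δ = 13 × cos 40.70° = 9.9 m.

9.9 m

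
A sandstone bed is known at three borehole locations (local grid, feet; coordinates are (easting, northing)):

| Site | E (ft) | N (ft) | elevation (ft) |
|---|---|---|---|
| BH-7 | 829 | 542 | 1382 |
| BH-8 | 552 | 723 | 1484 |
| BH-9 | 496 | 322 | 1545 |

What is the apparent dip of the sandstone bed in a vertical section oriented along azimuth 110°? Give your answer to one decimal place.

Two edge vectors: BH-7→BH-8 = (-277, 181, 102), BH-7→BH-9 = (-333, -220, 163).
Normal n = (BH-7→BH-8) × (BH-7→BH-9) = (51943, 11185, 121213).
So ∂z/∂E = −n_x/n_z = −0.42853 and ∂z/∂N = −n_y/n_z = −0.09228.
Unit vector along 110° is (sin 110°, cos 110°) = (0.9397, -0.3420).
Slope in that direction = a·(0.9397) + b·(-0.3420) = −0.37112.
Apparent dip = arctan|0.37112| = 20.4° (true dip is 23.7°, so apparent ≤ true as expected).

20.4°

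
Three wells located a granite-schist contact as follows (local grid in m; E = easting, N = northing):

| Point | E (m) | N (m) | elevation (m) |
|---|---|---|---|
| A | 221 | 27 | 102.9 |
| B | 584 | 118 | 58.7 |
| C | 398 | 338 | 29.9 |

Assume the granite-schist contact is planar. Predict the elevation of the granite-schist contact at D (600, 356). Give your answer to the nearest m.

12 m

Two edge vectors: A→B = (363, 91, -44.2), A→C = (177, 311, -73).
Normal n = (A→B) × (A→C) = (7103.2, 18675.6, 96786).
So ∂z/∂E = −n_x/n_z = −0.07339 and ∂z/∂N = −n_y/n_z = −0.19296.
Intercept c from A: 102.9 + 16.22 + 5.21 = 124.33.
At (600, 356): z = −44.0 − 68.7 + 124.33 = 11.6 m.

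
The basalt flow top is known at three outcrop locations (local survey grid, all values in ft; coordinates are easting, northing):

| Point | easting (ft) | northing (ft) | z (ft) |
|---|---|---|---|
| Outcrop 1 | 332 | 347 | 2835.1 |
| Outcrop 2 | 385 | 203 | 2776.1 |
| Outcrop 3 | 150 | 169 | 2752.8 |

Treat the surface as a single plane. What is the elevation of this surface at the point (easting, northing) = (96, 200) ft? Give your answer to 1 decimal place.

2763.9 ft

Let the plane be z = a·easting + b·northing + c.
Outcrop 2−Outcrop 1: 53a − 144b = −59;  Outcrop 3−Outcrop 1: −182a − 178b = −82.3.
Solving gives a = 0.03785, b = 0.42365.
Then c = 2835.1 − a·332 − b·347 = 2675.52.
At (96, 200): z = 3.6 + 84.7 + 2675.52 = 2763.9 ft.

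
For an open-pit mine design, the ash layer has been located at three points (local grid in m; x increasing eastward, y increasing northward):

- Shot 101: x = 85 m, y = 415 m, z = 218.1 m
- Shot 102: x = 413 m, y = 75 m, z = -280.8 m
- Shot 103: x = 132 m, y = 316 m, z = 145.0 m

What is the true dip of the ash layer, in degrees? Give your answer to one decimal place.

56.1°

Two edge vectors: Shot 101→Shot 102 = (328, -340, -498.9), Shot 101→Shot 103 = (47, -99, -73.1).
Normal n = (Shot 101→Shot 102) × (Shot 101→Shot 103) = (-24537.1, 528.5, -16492).
So ∂z/∂x = −n_x/n_z = −1.48782 and ∂z/∂y = −n_y/n_z = 0.03205.
Gradient magnitude |∇z| = √(a² + b²) = √(2.21360 + 0.00103) = 1.48816.
True dip = arctan(1.48816) = 56.1°, dipping toward E (azimuth ≈ 091°).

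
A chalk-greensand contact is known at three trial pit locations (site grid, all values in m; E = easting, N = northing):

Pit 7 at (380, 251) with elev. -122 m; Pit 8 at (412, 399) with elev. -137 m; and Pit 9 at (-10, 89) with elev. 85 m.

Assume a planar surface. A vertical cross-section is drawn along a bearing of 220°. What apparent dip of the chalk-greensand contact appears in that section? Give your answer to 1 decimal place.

Two edge vectors: Pit 7→Pit 8 = (32, 148, -15), Pit 7→Pit 9 = (-390, -162, 207).
Normal n = (Pit 7→Pit 8) × (Pit 7→Pit 9) = (28206, -774, 52536).
So ∂z/∂E = −n_x/n_z = −0.53689 and ∂z/∂N = −n_y/n_z = 0.01473.
Unit vector along 220° is (sin 220°, cos 220°) = (-0.6428, -0.7660).
Slope in that direction = a·(-0.6428) + b·(-0.7660) = 0.33382.
Apparent dip = arctan|0.33382| = 18.5° (true dip is 28.2°, so apparent ≤ true as expected).

18.5°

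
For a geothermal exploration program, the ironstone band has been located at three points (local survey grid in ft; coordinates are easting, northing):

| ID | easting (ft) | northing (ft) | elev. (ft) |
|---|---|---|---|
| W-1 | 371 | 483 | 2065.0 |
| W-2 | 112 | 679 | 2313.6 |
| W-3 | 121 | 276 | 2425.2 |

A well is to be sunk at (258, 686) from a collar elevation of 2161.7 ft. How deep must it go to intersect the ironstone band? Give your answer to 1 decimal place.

Let the plane be z = a·easting + b·northing + c.
W-2−W-1: −259a + 196b = 248.6;  W-3−W-1: −250a − 207b = 360.2.
Solving gives a = −1.18951, b = −0.30349.
Then c = 2065 − a·371 − b·483 = 2652.89.
At (258, 686): z_contact = −306.89 − 208.19 + 2652.89 = 2137.81 ft.
Depth below ground = 2161.7 − 2137.81 = 23.9 ft.

23.9 ft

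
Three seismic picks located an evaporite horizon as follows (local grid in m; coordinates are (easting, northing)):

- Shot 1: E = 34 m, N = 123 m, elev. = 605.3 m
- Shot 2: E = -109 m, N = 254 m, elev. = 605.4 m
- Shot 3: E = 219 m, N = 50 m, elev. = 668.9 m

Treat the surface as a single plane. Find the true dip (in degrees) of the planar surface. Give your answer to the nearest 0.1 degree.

Let the plane be z = a·E + b·N + c.
Shot 2−Shot 1: −143a + 131b = 0.1;  Shot 3−Shot 1: 185a − 73b = 63.6.
Solving gives a = 0.60444, b = 0.66058.
Gradient magnitude |∇z| = √(a² + b²) = √(0.36535 + 0.43636) = 0.89538.
True dip = arctan(0.89538) = 41.8°, dipping toward SW (azimuth ≈ 222°).

41.8°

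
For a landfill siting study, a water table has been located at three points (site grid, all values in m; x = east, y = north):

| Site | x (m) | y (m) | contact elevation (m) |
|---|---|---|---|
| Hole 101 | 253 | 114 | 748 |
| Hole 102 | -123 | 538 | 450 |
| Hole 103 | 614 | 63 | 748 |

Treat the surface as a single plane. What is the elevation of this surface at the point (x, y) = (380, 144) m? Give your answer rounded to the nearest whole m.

709 m

Two edge vectors: Hole 101→Hole 102 = (-376, 424, -298), Hole 101→Hole 103 = (361, -51, 0).
Normal n = (Hole 101→Hole 102) × (Hole 101→Hole 103) = (-15198, -107578, -133888).
So ∂z/∂x = −n_x/n_z = −0.11351 and ∂z/∂y = −n_y/n_z = −0.80349.
Intercept c from Hole 101: 748 + 28.72 + 91.60 = 868.32.
At (380, 144): z = −43.1 − 115.7 + 868.32 = 709.5 m.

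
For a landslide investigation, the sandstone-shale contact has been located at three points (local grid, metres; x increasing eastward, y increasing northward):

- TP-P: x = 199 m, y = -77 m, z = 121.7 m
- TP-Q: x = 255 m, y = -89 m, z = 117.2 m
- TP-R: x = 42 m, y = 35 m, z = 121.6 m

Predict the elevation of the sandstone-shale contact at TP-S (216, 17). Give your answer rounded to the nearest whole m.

Let the plane be z = a·x + b·y + c.
TP-Q−TP-P: 56a − 12b = −4.5;  TP-R−TP-P: −157a + 112b = −0.1.
Solving gives a = −0.11513, b = −0.16228.
Then c = 121.7 − a·199 − b·-77 = 132.12.
At (216, 17): z = −24.9 − 2.8 + 132.12 = 104.5 m.

104 m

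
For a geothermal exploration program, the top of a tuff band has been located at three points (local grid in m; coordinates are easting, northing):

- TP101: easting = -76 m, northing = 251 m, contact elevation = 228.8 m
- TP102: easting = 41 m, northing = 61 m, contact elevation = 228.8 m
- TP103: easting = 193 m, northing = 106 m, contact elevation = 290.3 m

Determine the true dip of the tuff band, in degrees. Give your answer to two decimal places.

21.90°

Two edge vectors: TP101→TP102 = (117, -190, 0), TP101→TP103 = (269, -145, 61.5).
Normal n = (TP101→TP102) × (TP101→TP103) = (-11685, -7195.5, 34145).
So ∂z/∂easting = −n_x/n_z = 0.34222 and ∂z/∂northing = −n_y/n_z = 0.21073.
Gradient magnitude |∇z| = √(a² + b²) = √(0.11711 + 0.04441) = 0.40190.
True dip = arctan(0.40190) = 21.90°, dipping toward WSW (azimuth ≈ 238°).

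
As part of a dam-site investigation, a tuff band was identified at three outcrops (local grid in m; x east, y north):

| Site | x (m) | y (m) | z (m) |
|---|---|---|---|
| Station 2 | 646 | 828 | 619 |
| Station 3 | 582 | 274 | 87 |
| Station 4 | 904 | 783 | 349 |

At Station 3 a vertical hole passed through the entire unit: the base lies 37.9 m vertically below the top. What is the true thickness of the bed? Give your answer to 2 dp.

22.39 m

Let the plane be z = a·x + b·y + c.
Station 3−Station 2: −64a − 554b = −532;  Station 4−Station 2: 258a − 45b = −270.
Solving gives a = −0.86166, b = 1.05983.
|∇z| = √(a²+b²) = 1.36590, so dip δ = arctan(1.36590) = 53.79°.
True thickness = vertical thickness × cos δ = 37.9 × cos 53.79° = 22.39 m.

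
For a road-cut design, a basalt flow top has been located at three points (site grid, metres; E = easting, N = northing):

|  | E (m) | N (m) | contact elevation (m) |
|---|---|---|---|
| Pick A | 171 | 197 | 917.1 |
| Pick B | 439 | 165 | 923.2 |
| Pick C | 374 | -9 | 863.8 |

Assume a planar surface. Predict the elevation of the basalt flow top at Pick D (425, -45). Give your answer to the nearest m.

Let the plane be z = a·E + b·N + c.
Pick B−Pick A: 268a − 32b = 6.1;  Pick C−Pick A: 203a − 206b = −53.3.
Solving gives a = 0.06081, b = 0.31866.
Then c = 917.1 − a·171 − b·197 = 843.92.
At (425, -45): z = 25.8 − 14.3 + 843.92 = 855.4 m.

855 m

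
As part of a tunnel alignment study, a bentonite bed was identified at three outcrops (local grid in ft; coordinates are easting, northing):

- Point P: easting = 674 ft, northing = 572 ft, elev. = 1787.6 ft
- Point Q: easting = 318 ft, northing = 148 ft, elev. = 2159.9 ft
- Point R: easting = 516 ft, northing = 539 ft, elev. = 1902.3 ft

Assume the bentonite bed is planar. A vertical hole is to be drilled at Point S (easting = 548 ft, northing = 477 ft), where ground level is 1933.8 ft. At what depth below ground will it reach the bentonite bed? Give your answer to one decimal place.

32.4 ft

Two edge vectors: Point P→Point Q = (-356, -424, 372.3), Point P→Point R = (-158, -33, 114.7).
Normal n = (Point P→Point Q) × (Point P→Point R) = (-36346.9, -17990.2, -55244).
So ∂z/∂easting = −n_x/n_z = −0.65793 and ∂z/∂northing = −n_y/n_z = −0.32565.
Intercept c from Point P: 1787.6 + 443.45 + 186.27 = 2417.32.
At (548, 477): z_contact = −360.55 − 155.33 + 2417.32 = 1901.44 ft.
Depth below ground = 1933.8 − 1901.44 = 32.4 ft.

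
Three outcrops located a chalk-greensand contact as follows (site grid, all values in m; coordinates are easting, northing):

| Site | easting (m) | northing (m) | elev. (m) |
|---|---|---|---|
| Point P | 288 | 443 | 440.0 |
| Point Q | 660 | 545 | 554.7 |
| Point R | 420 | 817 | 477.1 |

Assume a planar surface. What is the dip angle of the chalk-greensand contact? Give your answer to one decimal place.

17.3°

Two edge vectors: Point P→Point Q = (372, 102, 114.7), Point P→Point R = (132, 374, 37.1).
Normal n = (Point P→Point Q) × (Point P→Point R) = (-39113.6, 1339.2, 125664).
So ∂z/∂easting = −n_x/n_z = 0.31126 and ∂z/∂northing = −n_y/n_z = −0.01066.
Gradient magnitude |∇z| = √(a² + b²) = √(0.09688 + 0.00011) = 0.31144.
True dip = arctan(0.31144) = 17.3°, dipping toward W (azimuth ≈ 272°).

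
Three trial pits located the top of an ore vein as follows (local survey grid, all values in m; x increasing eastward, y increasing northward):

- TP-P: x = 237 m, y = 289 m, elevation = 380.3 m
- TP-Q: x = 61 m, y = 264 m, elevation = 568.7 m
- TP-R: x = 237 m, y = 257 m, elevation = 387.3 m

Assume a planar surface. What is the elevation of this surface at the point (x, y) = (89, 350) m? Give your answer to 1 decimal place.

520.8 m

Two edge vectors: TP-P→TP-Q = (-176, -25, 188.4), TP-P→TP-R = (0, -32, 7).
Normal n = (TP-P→TP-Q) × (TP-P→TP-R) = (5853.8, 1232, 5632).
So ∂z/∂x = −n_x/n_z = −1.03938 and ∂z/∂y = −n_y/n_z = −0.21875.
Intercept c from TP-P: 380.3 + 246.33 + 63.22 = 689.85.
At (89, 350): z = −92.5 − 76.6 + 689.85 = 520.8 m.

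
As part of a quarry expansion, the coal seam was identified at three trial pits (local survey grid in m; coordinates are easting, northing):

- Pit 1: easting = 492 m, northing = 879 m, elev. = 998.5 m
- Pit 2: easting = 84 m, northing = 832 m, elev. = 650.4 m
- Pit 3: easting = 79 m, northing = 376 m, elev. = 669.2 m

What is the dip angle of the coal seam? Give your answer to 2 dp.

Let the plane be z = a·easting + b·northing + c.
Pit 2−Pit 1: −408a − 47b = −348.1;  Pit 3−Pit 1: −413a − 503b = −329.3.
Solving gives a = 0.85902, b = −0.05065.
Gradient magnitude |∇z| = √(a² + b²) = √(0.73792 + 0.00257) = 0.86051.
True dip = arctan(0.86051) = 40.71°, dipping toward W (azimuth ≈ 273°).

40.71°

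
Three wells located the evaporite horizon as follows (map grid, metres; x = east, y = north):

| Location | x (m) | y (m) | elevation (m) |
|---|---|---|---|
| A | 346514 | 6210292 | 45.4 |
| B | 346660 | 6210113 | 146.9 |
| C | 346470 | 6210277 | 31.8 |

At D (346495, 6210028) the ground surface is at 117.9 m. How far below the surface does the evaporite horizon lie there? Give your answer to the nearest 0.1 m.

14.9 m

Let the plane be z = a·x + b·y + c.
B−A: 146a − 179b = 101.5;  C−A: −44a − 15b = −13.6.
Solving gives a = 0.393095569, b = −0.246413670.
Then c = 45.4 − a·346514 − b·6210292 = 1394133.12.
At (346495, 6210028): z_contact = 136205.65 − 1530235.79 + 1394133.12 = 102.98 m.
Depth below ground = 117.9 − 102.98 = 14.9 m.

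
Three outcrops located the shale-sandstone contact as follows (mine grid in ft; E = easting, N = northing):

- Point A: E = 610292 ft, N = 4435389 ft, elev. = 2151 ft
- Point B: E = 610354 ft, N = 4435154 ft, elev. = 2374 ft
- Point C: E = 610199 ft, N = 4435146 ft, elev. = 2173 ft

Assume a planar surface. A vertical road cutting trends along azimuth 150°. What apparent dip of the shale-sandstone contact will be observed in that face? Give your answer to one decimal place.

Two edge vectors: Point A→Point B = (62, -235, 223), Point A→Point C = (-93, -243, 22).
Normal n = (Point A→Point B) × (Point A→Point C) = (49019, -22103, -36921).
So ∂z/∂E = −n_x/n_z = 1.32767 and ∂z/∂N = −n_y/n_z = −0.59866.
Unit vector along 150° is (sin 150°, cos 150°) = (0.5000, -0.8660).
Slope in that direction = a·(0.5000) + b·(-0.8660) = 1.18229.
Apparent dip = arctan|1.18229| = 49.8° (true dip is 55.5°, so apparent ≤ true as expected).

49.8°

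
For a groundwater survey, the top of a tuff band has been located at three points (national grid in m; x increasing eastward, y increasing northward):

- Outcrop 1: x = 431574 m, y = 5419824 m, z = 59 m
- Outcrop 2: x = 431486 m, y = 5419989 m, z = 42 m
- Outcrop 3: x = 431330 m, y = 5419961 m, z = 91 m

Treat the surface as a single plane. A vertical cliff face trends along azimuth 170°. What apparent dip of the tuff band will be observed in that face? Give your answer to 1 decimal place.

11.1°

Two edge vectors: Outcrop 1→Outcrop 2 = (-88, 165, -17), Outcrop 1→Outcrop 3 = (-244, 137, 32).
Normal n = (Outcrop 1→Outcrop 2) × (Outcrop 1→Outcrop 3) = (7609, 6964, 28204).
So ∂z/∂x = −n_x/n_z = −0.26978 and ∂z/∂y = −n_y/n_z = −0.24692.
Unit vector along 170° is (sin 170°, cos 170°) = (0.1736, -0.9848).
Slope in that direction = a·(0.1736) + b·(-0.9848) = 0.19632.
Apparent dip = arctan|0.19632| = 11.1° (true dip is 20.1°, so apparent ≤ true as expected).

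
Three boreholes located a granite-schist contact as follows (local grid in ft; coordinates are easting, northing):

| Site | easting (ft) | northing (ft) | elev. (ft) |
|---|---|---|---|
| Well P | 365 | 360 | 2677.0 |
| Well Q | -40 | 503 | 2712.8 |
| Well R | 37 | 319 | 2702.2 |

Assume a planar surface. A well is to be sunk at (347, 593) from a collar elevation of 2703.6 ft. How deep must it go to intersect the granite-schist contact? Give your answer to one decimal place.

19.5 ft

Let the plane be z = a·easting + b·northing + c.
Well Q−Well P: −405a + 143b = 35.8;  Well R−Well P: −328a − 41b = 25.2.
Solving gives a = −0.07985, b = 0.02419.
Then c = 2677 − a·365 − b·360 = 2697.44.
At (347, 593): z_contact = −27.71 + 14.35 + 2697.44 = 2684.07 ft.
Depth below ground = 2703.6 − 2684.07 = 19.5 ft.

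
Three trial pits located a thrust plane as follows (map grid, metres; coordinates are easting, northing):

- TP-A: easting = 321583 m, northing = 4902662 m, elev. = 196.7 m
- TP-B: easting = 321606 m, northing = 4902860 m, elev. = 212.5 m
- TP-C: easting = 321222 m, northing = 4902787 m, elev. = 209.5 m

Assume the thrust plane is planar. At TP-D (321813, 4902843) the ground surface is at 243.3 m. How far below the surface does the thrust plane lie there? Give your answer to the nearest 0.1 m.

Two edge vectors: TP-A→TP-B = (23, 198, 15.8), TP-A→TP-C = (-361, 125, 12.8).
Normal n = (TP-A→TP-B) × (TP-A→TP-C) = (559.4, -5998.2, 74353).
So ∂z/∂easting = −n_x/n_z = −0.007523570 and ∂z/∂northing = −n_y/n_z = 0.080671930.
Intercept c from TP-A: 196.7 + 2419.45 − 395507.20 = −392891.05.
At (321813, 4902843): z_contact = −2421.18 + 395521.81 − 392891.05 = 209.57 m.
Depth below ground = 243.3 − 209.57 = 33.7 m.

33.7 m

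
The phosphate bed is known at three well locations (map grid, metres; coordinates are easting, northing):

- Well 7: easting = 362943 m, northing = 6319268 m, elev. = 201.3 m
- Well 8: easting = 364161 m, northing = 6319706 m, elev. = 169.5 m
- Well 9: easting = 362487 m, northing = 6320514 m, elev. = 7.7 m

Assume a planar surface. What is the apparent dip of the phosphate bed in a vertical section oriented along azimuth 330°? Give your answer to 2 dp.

Two edge vectors: Well 7→Well 8 = (1218, 438, -31.8), Well 7→Well 9 = (-456, 1246, -193.6).
Normal n = (Well 7→Well 8) × (Well 7→Well 9) = (-45174, 250305.6, 1717356).
So ∂z/∂easting = −n_x/n_z = 0.02630 and ∂z/∂northing = −n_y/n_z = −0.14575.
Unit vector along 330° is (sin 330°, cos 330°) = (-0.5000, 0.8660).
Slope in that direction = a·(-0.5000) + b·(0.8660) = −0.13938.
Apparent dip = arctan|0.13938| = 7.93° (true dip is 8.4°, so apparent ≤ true as expected).

7.93°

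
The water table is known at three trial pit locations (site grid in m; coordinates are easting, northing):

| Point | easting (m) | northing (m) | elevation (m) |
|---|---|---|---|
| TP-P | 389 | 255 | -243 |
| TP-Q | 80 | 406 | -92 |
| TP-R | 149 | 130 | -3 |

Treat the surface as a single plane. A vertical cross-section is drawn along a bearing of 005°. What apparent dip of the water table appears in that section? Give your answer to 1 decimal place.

29.6°

Two edge vectors: TP-P→TP-Q = (-309, 151, 151), TP-P→TP-R = (-240, -125, 240).
Normal n = (TP-P→TP-Q) × (TP-P→TP-R) = (55115, 37920, 74865).
So ∂z/∂easting = −n_x/n_z = −0.73619 and ∂z/∂northing = −n_y/n_z = −0.50651.
Unit vector along 005° is (sin 5°, cos 5°) = (0.0872, 0.9962).
Slope in that direction = a·(0.0872) + b·(0.9962) = −0.56875.
Apparent dip = arctan|0.56875| = 29.6° (true dip is 41.8°, so apparent ≤ true as expected).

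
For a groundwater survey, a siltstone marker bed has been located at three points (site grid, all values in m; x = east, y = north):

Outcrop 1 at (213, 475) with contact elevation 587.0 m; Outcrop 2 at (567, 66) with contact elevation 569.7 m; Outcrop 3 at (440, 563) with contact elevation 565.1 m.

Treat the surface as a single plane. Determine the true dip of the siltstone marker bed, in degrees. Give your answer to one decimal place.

Let the plane be z = a·x + b·y + c.
Outcrop 2−Outcrop 1: 354a − 409b = −17.3;  Outcrop 3−Outcrop 1: 227a + 88b = −21.9.
Solving gives a = −0.08452, b = −0.03085.
Gradient magnitude |∇z| = √(a² + b²) = √(0.00714 + 0.00095) = 0.08997.
True dip = arctan(0.08997) = 5.1°, dipping toward ENE (azimuth ≈ 070°).

5.1°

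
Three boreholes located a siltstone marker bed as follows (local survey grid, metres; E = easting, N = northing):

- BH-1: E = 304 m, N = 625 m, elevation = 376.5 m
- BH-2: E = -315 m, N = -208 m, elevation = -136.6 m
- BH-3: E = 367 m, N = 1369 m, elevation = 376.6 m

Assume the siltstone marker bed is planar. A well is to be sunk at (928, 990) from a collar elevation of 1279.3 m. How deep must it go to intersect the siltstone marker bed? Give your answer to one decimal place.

Two edge vectors: BH-1→BH-2 = (-619, -833, -513.1), BH-1→BH-3 = (63, 744, 0.1).
Normal n = (BH-1→BH-2) × (BH-1→BH-3) = (381663.1, -32263.4, -408057).
So ∂z/∂E = −n_x/n_z = 0.935318 and ∂z/∂N = −n_y/n_z = −0.079066.
Intercept c from BH-1: 376.5 − 284.34 + 49.42 = 141.58.
At (928, 990): z_contact = 867.98 − 78.28 + 141.58 = 931.28 m.
Depth below ground = 1279.3 − 931.28 = 348.0 m.

348.0 m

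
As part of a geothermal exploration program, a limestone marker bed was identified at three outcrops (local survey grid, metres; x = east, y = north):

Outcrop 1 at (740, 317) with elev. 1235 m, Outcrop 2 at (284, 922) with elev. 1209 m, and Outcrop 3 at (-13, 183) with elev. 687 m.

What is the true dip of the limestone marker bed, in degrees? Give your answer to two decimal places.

38.20°

Let the plane be z = a·x + b·y + c.
Outcrop 2−Outcrop 1: −456a + 605b = −26;  Outcrop 3−Outcrop 1: −753a − 134b = −548.
Solving gives a = 0.64843, b = 0.44576.
Gradient magnitude |∇z| = √(a² + b²) = √(0.42046 + 0.19870) = 0.78687.
True dip = arctan(0.78687) = 38.20°, dipping toward SW (azimuth ≈ 235°).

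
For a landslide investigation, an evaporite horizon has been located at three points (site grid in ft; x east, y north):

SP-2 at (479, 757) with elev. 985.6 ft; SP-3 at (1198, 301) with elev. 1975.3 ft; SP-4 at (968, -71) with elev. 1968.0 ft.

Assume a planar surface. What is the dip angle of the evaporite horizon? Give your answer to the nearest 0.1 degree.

Let the plane be z = a·x + b·y + c.
SP-3−SP-2: 719a − 456b = 989.7;  SP-4−SP-2: 489a − 828b = 982.4.
Solving gives a = 0.99772, b = −0.59724.
Gradient magnitude |∇z| = √(a² + b²) = √(0.99544 + 0.35670) = 1.16281.
True dip = arctan(1.16281) = 49.3°, dipping toward WNW (azimuth ≈ 301°).

49.3°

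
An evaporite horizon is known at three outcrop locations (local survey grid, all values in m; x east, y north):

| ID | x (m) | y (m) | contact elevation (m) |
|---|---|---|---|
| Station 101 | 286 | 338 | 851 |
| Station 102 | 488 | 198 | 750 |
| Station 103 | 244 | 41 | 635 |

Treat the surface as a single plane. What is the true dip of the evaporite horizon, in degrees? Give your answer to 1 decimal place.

36.0°

Let the plane be z = a·x + b·y + c.
Station 102−Station 101: 202a − 140b = −101;  Station 103−Station 101: −42a − 297b = −216.
Solving gives a = 0.00369, b = 0.72675.
Gradient magnitude |∇z| = √(a² + b²) = √(0.00001 + 0.52817) = 0.72676.
True dip = arctan(0.72676) = 36.0°, dipping toward S (azimuth ≈ 180°).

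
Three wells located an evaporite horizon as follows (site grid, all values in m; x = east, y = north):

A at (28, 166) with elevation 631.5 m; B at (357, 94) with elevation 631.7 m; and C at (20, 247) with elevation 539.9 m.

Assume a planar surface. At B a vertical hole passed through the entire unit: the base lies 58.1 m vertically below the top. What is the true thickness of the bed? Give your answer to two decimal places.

37.51 m

Let the plane be z = a·x + b·y + c.
B−A: 329a − 72b = 0.2;  C−A: −8a + 81b = −91.6.
Solving gives a = −0.25233, b = −1.15579.
|∇z| = √(a²+b²) = 1.18301, so dip δ = arctan(1.18301) = 49.79°.
True thickness = vertical thickness × cos δ = 58.1 × cos 49.79° = 37.51 m.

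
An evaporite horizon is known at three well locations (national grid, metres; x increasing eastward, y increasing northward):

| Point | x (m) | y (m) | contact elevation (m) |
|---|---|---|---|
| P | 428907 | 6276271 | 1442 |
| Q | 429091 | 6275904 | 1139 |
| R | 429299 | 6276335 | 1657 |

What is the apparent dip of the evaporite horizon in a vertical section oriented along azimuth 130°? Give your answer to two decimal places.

Let the plane be z = a·x + b·y + c.
Q−P: 184a − 367b = −303;  R−P: 392a + 64b = 215.
Solving gives a = 0.38238, b = 1.01732.
Unit vector along 130° is (sin 130°, cos 130°) = (0.7660, -0.6428).
Slope in that direction = a·(0.7660) + b·(-0.6428) = −0.36100.
Apparent dip = arctan|0.36100| = 19.85° (true dip is 47.4°, so apparent ≤ true as expected).

19.85°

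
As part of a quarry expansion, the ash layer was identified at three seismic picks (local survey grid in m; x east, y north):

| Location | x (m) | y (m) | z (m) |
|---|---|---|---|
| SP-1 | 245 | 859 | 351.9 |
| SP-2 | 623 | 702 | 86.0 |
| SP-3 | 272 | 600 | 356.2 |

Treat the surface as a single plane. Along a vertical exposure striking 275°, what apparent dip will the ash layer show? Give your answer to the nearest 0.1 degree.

36.2°

Two edge vectors: SP-1→SP-2 = (378, -157, -265.9), SP-1→SP-3 = (27, -259, 4.3).
Normal n = (SP-1→SP-2) × (SP-1→SP-3) = (-69543.2, -8804.7, -93663).
So ∂z/∂x = −n_x/n_z = −0.74248 and ∂z/∂y = −n_y/n_z = −0.09400.
Unit vector along 275° is (sin 275°, cos 275°) = (-0.9962, 0.0872).
Slope in that direction = a·(-0.9962) + b·(0.0872) = 0.73146.
Apparent dip = arctan|0.73146| = 36.2° (true dip is 36.8°, so apparent ≤ true as expected).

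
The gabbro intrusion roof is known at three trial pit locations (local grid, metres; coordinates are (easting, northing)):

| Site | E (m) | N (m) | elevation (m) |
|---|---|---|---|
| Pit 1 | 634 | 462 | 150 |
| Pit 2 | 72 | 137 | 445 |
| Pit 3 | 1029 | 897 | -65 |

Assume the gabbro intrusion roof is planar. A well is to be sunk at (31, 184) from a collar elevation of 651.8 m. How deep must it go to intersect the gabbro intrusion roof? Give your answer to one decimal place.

187.9 m

Let the plane be z = a·E + b·N + c.
Pit 2−Pit 1: −562a − 325b = 295;  Pit 3−Pit 1: 395a + 435b = −215.
Solving gives a = −0.503467, b = −0.037082.
Then c = 150 − a·634 − b·462 = 486.33.
At (31, 184): z_contact = −15.61 − 6.82 + 486.33 = 463.90 m.
Depth below ground = 651.8 − 463.90 = 187.9 m.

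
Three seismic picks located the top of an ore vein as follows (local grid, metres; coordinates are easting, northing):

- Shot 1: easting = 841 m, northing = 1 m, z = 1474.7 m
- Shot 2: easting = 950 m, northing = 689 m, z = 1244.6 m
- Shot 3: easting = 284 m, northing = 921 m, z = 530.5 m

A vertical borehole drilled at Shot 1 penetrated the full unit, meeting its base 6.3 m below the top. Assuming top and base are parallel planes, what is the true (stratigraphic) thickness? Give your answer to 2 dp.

4.40 m

Let the plane be z = a·easting + b·northing + c.
Shot 2−Shot 1: 109a + 688b = −230.1;  Shot 3−Shot 1: −557a + 920b = −944.2.
Solving gives a = 0.90573, b = −0.47794.
|∇z| = √(a²+b²) = 1.02410, so dip δ = arctan(1.02410) = 45.68°.
True thickness = vertical thickness × cos δ = 6.3 × cos 45.68° = 4.40 m.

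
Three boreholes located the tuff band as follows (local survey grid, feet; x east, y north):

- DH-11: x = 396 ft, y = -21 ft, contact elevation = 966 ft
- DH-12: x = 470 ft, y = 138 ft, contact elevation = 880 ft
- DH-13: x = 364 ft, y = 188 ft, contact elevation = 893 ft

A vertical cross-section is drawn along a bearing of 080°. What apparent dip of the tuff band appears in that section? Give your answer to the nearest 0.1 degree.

20.5°

Two edge vectors: DH-11→DH-12 = (74, 159, -86), DH-11→DH-13 = (-32, 209, -73).
Normal n = (DH-11→DH-12) × (DH-11→DH-13) = (6367, 8154, 20554).
So ∂z/∂x = −n_x/n_z = −0.30977 and ∂z/∂y = −n_y/n_z = −0.39671.
Unit vector along 080° is (sin 80°, cos 80°) = (0.9848, 0.1736).
Slope in that direction = a·(0.9848) + b·(0.1736) = −0.37395.
Apparent dip = arctan|0.37395| = 20.5° (true dip is 26.7°, so apparent ≤ true as expected).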